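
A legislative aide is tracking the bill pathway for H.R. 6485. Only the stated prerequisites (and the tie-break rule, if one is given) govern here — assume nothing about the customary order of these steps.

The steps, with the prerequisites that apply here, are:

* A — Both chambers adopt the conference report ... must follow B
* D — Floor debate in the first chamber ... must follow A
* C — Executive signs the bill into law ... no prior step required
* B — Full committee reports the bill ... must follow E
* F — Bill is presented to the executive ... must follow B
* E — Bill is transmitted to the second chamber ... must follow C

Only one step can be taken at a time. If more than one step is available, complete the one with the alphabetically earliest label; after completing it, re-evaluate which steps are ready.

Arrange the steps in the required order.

C → E → B → A → D → F

Only C has no prerequisites, so it is first.
That leaves E as the only ready step → E.
That leaves B as the only ready step → B.
Now A and F have their prerequisites met. A has the earlier label, so A next.
Ready: D and F. D has the earlier label → D.
Next only F has its prerequisites met → F.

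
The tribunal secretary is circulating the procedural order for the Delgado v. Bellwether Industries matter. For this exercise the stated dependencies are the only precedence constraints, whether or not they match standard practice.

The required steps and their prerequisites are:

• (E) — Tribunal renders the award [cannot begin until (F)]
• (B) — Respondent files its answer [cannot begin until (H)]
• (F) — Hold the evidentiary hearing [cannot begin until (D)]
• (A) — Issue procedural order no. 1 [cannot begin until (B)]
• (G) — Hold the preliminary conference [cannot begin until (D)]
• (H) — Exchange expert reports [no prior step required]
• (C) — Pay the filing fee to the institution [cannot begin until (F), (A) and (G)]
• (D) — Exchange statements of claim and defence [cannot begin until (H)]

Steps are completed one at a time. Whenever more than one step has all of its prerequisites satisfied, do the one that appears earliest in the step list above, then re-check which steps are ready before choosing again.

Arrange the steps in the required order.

(H) (B) (A) (D) (F) (E) (G) (C)

(H) is the only step with nothing outstanding, so it goes first.
Now (B) and (D) have their prerequisites met. (B) is listed earlier, so (B) next.
(A) now also ready, so the ready set is {(A), (D)}; (A) is listed earlier → (A).
(D) is the only step now ready → (D).
Now (F) and (G) have their prerequisites met. (F) is listed earlier, so (F) next.
(E) and (G) are both available; (E) is listed earlier → (E).
(G) is the only step now ready → (G).
That leaves (C) as the only ready step → (C).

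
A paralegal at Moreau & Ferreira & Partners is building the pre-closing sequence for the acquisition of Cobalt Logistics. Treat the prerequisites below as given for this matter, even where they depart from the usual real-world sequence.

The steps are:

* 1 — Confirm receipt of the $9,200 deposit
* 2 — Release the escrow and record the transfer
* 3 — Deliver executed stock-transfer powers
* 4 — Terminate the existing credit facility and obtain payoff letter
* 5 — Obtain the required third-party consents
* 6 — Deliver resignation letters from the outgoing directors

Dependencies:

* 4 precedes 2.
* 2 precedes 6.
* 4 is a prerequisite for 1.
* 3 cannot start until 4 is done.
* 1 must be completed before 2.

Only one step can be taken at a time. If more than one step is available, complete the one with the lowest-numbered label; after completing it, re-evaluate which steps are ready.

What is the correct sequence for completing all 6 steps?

4, 1, 2, 3, 5, 6

Nothing is required for 4 and 5. 4 has the earlier label → 4 first.
Now 1, 3 and 5 have their prerequisites met. 1 has the earlier label, so 1 next.
Now 2, 3 and 5 have their prerequisites met. 2 has the earlier label, so 2 next.
Ready: 3, 5 and 6. 3 has the earlier label → 3.
5 and 6 are both available; 5 has the earlier label → 5.
6 is the only step now ready → 6.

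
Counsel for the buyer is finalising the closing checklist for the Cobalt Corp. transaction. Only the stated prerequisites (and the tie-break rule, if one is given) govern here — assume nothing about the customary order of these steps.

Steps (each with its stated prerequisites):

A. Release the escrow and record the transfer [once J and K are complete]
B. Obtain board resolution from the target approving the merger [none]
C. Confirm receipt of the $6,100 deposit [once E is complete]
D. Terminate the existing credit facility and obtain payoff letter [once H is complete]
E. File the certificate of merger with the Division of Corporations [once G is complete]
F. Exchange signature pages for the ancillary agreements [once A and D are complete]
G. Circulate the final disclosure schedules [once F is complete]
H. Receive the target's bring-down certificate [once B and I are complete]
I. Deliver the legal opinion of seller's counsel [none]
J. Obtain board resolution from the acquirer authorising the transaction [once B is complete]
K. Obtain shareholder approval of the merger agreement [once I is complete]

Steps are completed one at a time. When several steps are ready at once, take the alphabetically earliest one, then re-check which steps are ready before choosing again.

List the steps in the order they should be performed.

B → I → H → D → J → K → A → F → G → E → C

Nothing is required for B and I. B has the earlier label → B first.
Now I and J have their prerequisites met. I has the earlier label, so I next.
H and K now also ready, so the ready set is {H, J, K}; H has the earlier label → H.
Ready: D, J and K. D has the earlier label → D.
J and K are both available; J has the earlier label → J.
K is the only step now ready → K.
A needed J and K, now all done → A.
F needed A and D, now all done → F.
G needed F, now all done → G.
E needed G, now all done → E.
C is the only step now ready → C.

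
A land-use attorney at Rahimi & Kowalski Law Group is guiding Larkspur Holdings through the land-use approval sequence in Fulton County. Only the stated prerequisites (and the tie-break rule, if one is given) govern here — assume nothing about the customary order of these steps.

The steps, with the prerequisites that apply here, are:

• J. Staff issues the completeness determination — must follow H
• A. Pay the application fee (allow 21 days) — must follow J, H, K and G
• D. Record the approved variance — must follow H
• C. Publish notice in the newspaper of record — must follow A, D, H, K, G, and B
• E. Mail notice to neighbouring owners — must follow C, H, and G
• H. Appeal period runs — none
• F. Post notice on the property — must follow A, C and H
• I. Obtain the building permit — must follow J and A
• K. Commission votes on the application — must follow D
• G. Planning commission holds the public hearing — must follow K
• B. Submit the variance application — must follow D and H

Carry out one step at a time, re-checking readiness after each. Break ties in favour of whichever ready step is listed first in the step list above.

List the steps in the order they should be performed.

H, J, D, K, G, A, I, B, C, E, F

H is the only step with nothing outstanding, so it goes first.
Now J and D have their prerequisites met. J is listed earlier, so J next.
Next only D has its prerequisites met → D.
K and B are both available; K is listed earlier → K.
Ready: G and B. G is listed earlier → G.
A now also ready, so the ready set is {A, B}; A is listed earlier → A.
Now I and B have their prerequisites met. I is listed earlier, so I next.
B needed D and H, now all done → B.
That leaves C as the only ready step → C.
Now E and F have their prerequisites met. E is listed earlier, so E next.
Next only F has its prerequisites met → F.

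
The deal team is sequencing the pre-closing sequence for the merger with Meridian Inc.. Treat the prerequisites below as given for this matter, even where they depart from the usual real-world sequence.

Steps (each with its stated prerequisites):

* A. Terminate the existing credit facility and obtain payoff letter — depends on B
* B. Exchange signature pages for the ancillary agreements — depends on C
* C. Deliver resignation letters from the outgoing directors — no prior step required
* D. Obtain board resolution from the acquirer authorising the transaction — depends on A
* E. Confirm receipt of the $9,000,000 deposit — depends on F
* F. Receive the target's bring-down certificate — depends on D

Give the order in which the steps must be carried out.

C is the only step with nothing outstanding, so it goes first.
That leaves B as the only ready step → B.
Next only A has its prerequisites met → A.
D is the only step now ready → D.
F needed D, now all done → F.
E is the only step now ready → E.

C → B → A → D → F → E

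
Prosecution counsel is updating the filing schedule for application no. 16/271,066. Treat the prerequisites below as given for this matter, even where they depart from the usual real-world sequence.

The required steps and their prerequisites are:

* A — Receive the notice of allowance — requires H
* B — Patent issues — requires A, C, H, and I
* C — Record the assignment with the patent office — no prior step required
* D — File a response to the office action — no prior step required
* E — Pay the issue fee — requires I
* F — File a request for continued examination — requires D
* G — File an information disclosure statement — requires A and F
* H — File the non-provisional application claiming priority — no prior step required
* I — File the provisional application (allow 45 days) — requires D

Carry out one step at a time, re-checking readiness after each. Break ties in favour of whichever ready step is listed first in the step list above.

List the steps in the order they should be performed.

C D F H A G I B E

Nothing is required for C, D and H. C is listed earlier → C first.
Ready: D and H. D is listed earlier → D.
F, H and I are all available; F is listed earlier → F.
Now H and I have their prerequisites met. H is listed earlier, so H next.
A now also ready, so the ready set is {A, I}; A is listed earlier → A.
G now also ready, so the ready set is {G, I}; G is listed earlier → G.
I is the only step now ready → I.
Ready: B and E. B is listed earlier → B.
That leaves E as the only ready step → E.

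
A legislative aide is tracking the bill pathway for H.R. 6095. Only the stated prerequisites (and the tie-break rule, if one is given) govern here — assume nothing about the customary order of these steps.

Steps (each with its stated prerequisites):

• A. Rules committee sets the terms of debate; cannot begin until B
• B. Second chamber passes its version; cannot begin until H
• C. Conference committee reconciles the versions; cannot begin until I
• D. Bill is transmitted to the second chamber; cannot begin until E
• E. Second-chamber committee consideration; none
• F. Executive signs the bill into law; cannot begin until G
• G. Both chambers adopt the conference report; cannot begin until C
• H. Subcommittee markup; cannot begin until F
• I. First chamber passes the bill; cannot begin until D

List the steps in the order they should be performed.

E, D, I, C, G, F, H, B, A

E has no prerequisites → E first.
That leaves D as the only ready step → D.
I needed D, now all done → I.
C needed I, now all done → C.
G needed C, now all done → G.
Next only F has its prerequisites met → F.
That leaves H as the only ready step → H.
B needed H, now all done → B.
That leaves A as the only ready step → A.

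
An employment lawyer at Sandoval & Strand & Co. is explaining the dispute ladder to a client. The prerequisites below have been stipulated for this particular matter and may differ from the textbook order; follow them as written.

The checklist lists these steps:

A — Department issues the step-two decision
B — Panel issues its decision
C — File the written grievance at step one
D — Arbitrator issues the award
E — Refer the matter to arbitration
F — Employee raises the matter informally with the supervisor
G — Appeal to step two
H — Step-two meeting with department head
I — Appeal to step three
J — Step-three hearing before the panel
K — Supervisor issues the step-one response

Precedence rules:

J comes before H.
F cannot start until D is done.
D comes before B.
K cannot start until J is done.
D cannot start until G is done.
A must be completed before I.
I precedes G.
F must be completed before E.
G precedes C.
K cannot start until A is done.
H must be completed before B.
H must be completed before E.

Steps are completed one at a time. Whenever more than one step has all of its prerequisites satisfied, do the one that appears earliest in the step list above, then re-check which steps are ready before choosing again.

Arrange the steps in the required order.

A, I, G, C, D, F, J, H, B, E, K

Nothing is required for A and J. A is listed earlier → A first.
I now also ready, so the ready set is {I, J}; I is listed earlier → I.
Now G and J have their prerequisites met. G is listed earlier, so G next.
C and D now also ready, so the ready set is {C, D, J}; C is listed earlier → C.
Ready: D and J. D is listed earlier → D.
F now also ready, so the ready set is {F, J}; F is listed earlier → F.
That leaves J as the only ready step → J.
Now H and K have their prerequisites met. H is listed earlier, so H next.
B and E now also ready, so the ready set is {B, E, K}; B is listed earlier → B.
Now E and K have their prerequisites met. E is listed earlier, so E next.
K is the only step now ready → K.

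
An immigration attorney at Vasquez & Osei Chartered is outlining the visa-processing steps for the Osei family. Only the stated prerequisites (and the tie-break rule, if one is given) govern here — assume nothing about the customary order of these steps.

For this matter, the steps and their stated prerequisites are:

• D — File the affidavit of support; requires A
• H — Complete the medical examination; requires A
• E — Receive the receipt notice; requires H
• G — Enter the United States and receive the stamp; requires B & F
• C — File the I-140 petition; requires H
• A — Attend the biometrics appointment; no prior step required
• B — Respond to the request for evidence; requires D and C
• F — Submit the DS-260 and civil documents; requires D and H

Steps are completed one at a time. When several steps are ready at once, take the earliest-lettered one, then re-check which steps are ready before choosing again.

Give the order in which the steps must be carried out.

A, D, H, C, B, E, F, G

A has no prerequisites → A first.
Now D and H have their prerequisites met. D has the earlier label, so D next.
H needed A, now all done → H.
C, E and F are all available; C has the earlier label → C.
B now also ready, so the ready set is {B, E, F}; B has the earlier label → B.
Now E and F have their prerequisites met. E has the earlier label, so E next.
F is the only step now ready → F.
Next only G has its prerequisites met → G.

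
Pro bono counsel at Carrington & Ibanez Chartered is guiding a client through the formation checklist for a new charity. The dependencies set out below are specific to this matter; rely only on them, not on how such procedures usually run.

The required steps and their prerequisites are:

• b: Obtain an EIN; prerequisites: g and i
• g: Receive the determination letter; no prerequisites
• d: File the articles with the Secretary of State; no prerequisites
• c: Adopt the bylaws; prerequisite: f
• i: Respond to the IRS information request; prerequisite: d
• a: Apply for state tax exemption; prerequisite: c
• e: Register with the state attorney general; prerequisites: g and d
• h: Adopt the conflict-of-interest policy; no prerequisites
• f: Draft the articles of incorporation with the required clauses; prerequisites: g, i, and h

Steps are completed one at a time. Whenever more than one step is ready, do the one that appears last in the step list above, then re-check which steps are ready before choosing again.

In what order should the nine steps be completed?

Nothing is required for h, d and g. h is listed later → h first.
Now d and g have their prerequisites met. d is listed later, so d next.
Now i and g have their prerequisites met. i is listed later, so i next.
Next only g has its prerequisites met → g.
f, e and b are all available; f is listed later → f.
e, c and b are all available; e is listed later → e.
Now c and b have their prerequisites met. c is listed later, so c next.
a and b are both available; a is listed later → a.
b needed i and g, now all done → b.

h → d → i → g → f → e → c → a → b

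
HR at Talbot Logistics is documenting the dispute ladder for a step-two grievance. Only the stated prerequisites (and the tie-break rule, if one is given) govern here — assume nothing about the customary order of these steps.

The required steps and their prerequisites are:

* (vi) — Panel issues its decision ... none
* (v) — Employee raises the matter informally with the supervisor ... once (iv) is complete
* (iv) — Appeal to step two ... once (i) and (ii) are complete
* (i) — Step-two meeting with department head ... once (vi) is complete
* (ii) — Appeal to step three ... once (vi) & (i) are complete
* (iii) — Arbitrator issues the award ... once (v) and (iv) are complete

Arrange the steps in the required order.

(vi) has no prerequisites → (vi) first.
(i) is the only step now ready → (i).
(ii) is the only step now ready → (ii).
(iv) is the only step now ready → (iv).
That leaves (v) as the only ready step → (v).
(iii) needed (v) and (iv), now all done → (iii).

(vi), (i), (ii), (iv), (v), (iii)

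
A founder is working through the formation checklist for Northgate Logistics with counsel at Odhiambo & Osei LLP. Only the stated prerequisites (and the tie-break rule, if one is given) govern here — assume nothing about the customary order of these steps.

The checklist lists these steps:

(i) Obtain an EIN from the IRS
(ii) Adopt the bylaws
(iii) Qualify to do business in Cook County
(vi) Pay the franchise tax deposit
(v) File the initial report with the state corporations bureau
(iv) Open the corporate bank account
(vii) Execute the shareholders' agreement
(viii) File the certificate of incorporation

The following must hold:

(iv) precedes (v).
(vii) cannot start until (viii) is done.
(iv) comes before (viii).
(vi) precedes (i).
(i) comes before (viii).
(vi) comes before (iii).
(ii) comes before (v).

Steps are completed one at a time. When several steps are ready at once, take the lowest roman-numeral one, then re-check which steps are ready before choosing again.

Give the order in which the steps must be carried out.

Nothing is required for (ii), (iv) and (vi). (ii) has the earlier label → (ii) first.
(iv) and (vi) are both available; (iv) has the earlier label → (iv).
(v) now also ready, so the ready set is {(v), (vi)}; (v) has the earlier label → (v).
(vi) is the only step now ready → (vi).
(i) and (iii) are both available; (i) has the earlier label → (i).
Ready: (iii) and (viii). (iii) has the earlier label → (iii).
(viii) is the only step now ready → (viii).
(vii) needed (viii), now all done → (vii).

(ii) → (iv) → (v) → (vi) → (i) → (iii) → (viii) → (vii)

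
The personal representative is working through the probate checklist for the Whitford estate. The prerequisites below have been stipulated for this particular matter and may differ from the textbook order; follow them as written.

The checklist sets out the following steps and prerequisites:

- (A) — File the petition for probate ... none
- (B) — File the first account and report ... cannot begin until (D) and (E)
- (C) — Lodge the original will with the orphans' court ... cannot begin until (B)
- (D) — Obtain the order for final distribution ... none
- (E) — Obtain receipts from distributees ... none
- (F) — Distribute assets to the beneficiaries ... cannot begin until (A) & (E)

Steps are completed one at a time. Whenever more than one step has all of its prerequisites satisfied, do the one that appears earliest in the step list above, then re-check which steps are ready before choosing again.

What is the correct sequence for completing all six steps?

(A), (D), (E), (B), (C), (F)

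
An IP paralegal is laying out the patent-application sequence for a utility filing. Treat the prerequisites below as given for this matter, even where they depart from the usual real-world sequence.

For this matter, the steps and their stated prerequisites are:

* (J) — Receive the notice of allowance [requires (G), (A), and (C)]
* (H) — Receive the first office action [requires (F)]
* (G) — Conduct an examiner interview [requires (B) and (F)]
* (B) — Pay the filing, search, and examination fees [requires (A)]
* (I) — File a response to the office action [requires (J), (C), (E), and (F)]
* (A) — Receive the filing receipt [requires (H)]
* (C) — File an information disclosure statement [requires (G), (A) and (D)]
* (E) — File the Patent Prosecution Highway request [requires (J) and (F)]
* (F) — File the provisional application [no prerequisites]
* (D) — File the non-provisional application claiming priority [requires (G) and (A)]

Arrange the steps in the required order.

(F) is the only step with nothing outstanding, so it goes first.
(H) needed (F), now all done → (H).
(A) needed (H), now all done → (A).
(B) needed (A), now all done → (B).
(G) needed (B) and (F), now all done → (G).
(D) is the only step now ready → (D).
That leaves (C) as the only ready step → (C).
Next only (J) has its prerequisites met → (J).
(E) needed (J) and (F), now all done → (E).
That leaves (I) as the only ready step → (I).

(F), (H), (A), (B), (G), (D), (C), (J), (E), (I)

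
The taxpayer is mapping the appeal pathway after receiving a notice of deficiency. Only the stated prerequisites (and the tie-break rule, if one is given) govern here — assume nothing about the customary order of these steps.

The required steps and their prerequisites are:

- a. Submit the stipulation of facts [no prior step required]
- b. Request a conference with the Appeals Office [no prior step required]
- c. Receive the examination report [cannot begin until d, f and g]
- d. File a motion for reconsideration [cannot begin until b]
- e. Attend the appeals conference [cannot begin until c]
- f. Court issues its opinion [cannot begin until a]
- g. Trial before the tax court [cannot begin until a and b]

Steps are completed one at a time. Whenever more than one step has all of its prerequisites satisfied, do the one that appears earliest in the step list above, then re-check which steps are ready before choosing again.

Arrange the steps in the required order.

a → b → d → f → g → c → e

Nothing is required for a and b. a is listed earlier → a first.
Now b and f have their prerequisites met. b is listed earlier, so b next.
d, f and g are all available; d is listed earlier → d.
Ready: f and g. f is listed earlier → f.
g needed a and b, now all done → g.
That leaves c as the only ready step → c.
Next only e has its prerequisites met → e.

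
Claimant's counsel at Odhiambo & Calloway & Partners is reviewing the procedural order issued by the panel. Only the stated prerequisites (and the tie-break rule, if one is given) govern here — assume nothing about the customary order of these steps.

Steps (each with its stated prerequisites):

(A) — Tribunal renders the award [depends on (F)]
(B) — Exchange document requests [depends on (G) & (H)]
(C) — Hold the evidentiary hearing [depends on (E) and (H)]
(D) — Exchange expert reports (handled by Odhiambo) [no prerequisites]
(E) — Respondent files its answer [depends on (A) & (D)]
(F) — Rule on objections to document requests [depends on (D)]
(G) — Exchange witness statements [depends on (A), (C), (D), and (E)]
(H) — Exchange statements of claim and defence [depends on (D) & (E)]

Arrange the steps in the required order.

(D), (F), (A), (E), (H), (C), (G), (B)

(D) has no prerequisites → (D) first.
Next only (F) has its prerequisites met → (F).
That leaves (A) as the only ready step → (A).
Next only (E) has its prerequisites met → (E).
(H) needed (D) and (E), now all done → (H).
(C) needed (E) and (H), now all done → (C).
That leaves (G) as the only ready step → (G).
That leaves (B) as the only ready step → (B).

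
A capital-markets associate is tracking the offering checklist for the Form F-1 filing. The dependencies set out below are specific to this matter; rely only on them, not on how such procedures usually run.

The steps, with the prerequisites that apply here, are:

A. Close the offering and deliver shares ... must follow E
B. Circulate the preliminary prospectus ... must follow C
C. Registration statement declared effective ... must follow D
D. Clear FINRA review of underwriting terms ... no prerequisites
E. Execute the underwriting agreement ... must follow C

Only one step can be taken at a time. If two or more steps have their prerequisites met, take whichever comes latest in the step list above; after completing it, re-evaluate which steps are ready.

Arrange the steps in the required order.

Only D has no prerequisites, so it is first.
C needed D, now all done → C.
Now E and B have their prerequisites met. E is listed later, so E next.
A now also ready, so the ready set is {B, A}; B is listed later → B.
That leaves A as the only ready step → A.

D → C → E → B → A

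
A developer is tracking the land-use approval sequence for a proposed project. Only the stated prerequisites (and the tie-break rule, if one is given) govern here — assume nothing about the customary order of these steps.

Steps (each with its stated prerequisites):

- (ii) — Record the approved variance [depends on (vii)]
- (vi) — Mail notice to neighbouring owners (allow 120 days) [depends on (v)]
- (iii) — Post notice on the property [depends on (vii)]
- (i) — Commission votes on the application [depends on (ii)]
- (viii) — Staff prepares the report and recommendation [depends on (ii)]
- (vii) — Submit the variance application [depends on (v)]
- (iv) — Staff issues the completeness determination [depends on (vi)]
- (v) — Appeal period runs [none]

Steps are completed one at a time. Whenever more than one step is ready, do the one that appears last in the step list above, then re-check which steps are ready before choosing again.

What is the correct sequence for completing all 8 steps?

(v), (vii), (iii), (vi), (iv), (ii), (viii), (i)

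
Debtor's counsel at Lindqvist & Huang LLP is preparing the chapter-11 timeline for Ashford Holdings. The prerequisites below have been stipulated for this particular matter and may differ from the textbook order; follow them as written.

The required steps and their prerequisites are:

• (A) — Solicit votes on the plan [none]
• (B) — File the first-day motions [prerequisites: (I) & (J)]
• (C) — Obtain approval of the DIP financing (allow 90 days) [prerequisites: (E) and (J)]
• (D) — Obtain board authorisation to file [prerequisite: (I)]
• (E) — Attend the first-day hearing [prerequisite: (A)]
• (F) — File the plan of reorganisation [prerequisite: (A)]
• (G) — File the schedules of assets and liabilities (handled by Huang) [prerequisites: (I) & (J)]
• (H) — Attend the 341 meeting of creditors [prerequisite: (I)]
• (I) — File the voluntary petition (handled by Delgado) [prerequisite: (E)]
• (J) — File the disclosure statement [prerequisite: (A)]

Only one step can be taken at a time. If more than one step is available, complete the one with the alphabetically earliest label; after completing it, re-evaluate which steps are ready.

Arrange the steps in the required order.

(A) is the only step with nothing outstanding, so it goes first.
Ready: (E), (F) and (J). (E) has the earlier label → (E).
(I) now also ready, so the ready set is {(F), (I), (J)}; (F) has the earlier label → (F).
Ready: (I) and (J). (I) has the earlier label → (I).
Ready: (D), (H) and (J). (D) has the earlier label → (D).
Ready: (H) and (J). (H) has the earlier label → (H).
(J) needed (A), now all done → (J).
(B), (C) and (G) are all available; (B) has the earlier label → (B).
Now (C) and (G) have their prerequisites met. (C) has the earlier label, so (C) next.
That leaves (G) as the only ready step → (G).

(A) → (E) → (F) → (I) → (D) → (H) → (J) → (B) → (C) → (G)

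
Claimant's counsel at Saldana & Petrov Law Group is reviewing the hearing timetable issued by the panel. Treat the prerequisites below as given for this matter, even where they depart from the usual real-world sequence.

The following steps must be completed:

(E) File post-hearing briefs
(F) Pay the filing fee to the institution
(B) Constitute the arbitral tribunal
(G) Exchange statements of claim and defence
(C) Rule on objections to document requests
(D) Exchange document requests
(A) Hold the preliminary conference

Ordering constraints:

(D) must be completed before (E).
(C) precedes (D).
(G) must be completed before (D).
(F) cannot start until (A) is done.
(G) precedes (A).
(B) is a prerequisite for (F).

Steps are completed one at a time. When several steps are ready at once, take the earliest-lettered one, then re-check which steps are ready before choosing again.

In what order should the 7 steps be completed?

Nothing is required for (B), (C) and (G). (B) has the earlier label → (B) first.
Now (C) and (G) have their prerequisites met. (C) has the earlier label, so (C) next.
Next only (G) has its prerequisites met → (G).
(A) and (D) are both available; (A) has the earlier label → (A).
Now (D) and (F) have their prerequisites met. (D) has the earlier label, so (D) next.
Ready: (E) and (F). (E) has the earlier label → (E).
(F) needed (A) and (B), now all done → (F).

(B), (C), (G), (A), (D), (E), (F)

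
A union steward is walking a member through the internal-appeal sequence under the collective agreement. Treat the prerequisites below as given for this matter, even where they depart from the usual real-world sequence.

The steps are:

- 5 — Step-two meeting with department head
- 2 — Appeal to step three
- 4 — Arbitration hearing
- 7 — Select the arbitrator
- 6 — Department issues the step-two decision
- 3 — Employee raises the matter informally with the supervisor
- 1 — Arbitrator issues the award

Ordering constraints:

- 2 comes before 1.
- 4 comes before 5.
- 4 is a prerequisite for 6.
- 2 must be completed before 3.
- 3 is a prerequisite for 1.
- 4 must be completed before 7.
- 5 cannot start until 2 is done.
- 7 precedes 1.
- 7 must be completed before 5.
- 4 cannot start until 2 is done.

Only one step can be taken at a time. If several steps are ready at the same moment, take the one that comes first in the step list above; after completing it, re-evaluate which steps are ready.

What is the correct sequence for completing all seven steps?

Only 2 has no prerequisites, so it is first.
Ready: 4 and 3. 4 is listed earlier → 4.
7 and 6 now also ready, so the ready set is {7, 6, 3}; 7 is listed earlier → 7.
5, 6 and 3 are all available; 5 is listed earlier → 5.
Now 6 and 3 have their prerequisites met. 6 is listed earlier, so 6 next.
3 needed 2, now all done → 3.
That leaves 1 as the only ready step → 1.

2, 4, 7, 5, 6, 3, 1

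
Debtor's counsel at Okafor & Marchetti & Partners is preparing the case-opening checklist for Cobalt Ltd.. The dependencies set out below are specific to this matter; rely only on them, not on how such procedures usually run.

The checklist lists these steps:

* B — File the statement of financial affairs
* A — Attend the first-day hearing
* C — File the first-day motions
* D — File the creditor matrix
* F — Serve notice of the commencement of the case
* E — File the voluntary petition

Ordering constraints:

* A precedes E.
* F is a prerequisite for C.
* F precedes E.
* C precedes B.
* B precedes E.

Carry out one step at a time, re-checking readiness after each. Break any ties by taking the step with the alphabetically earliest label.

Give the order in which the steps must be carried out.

A D F C B E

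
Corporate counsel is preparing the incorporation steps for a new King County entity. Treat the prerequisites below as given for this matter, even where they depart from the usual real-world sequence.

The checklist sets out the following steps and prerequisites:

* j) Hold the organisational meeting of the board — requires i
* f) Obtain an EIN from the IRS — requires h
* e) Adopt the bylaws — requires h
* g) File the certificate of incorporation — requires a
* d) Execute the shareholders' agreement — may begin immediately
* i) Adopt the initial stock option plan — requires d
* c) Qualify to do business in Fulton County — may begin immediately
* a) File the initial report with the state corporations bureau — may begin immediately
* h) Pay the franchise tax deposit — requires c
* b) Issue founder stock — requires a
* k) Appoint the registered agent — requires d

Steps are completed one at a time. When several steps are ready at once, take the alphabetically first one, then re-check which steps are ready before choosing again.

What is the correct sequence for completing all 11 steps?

a, b, c, d, g, h, e, f, i, j, k

a, c and d have no prerequisites; a has the earlier label, so a is first.
Ready: b, c, d and g. b has the earlier label → b.
c, d and g are all available; c has the earlier label → c.
Now d, g and h have their prerequisites met. d has the earlier label, so d next.
g, h, i and k are all available; g has the earlier label → g.
h, i and k are all available; h has the earlier label → h.
e, f, i and k are all available; e has the earlier label → e.
Ready: f, i and k. f has the earlier label → f.
Now i and k have their prerequisites met. i has the earlier label, so i next.
j now also ready, so the ready set is {j, k}; j has the earlier label → j.
k needed d, now all done → k.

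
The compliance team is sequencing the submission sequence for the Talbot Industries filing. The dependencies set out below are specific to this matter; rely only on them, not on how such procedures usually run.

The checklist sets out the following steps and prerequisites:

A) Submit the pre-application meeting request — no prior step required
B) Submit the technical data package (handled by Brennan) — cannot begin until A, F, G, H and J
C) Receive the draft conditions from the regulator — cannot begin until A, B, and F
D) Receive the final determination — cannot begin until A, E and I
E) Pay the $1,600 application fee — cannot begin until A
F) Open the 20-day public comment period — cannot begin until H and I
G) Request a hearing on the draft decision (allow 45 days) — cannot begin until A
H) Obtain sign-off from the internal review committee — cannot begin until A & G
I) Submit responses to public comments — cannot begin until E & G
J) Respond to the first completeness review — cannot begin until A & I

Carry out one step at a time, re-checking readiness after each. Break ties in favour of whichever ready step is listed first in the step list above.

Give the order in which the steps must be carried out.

A, E, G, H, I, D, F, J, B, C

A is the only step with nothing outstanding, so it goes first.
E and G are both available; E is listed earlier → E.
Next only G has its prerequisites met → G.
H and I are both available; H is listed earlier → H.
That leaves I as the only ready step → I.
Ready: D, F and J. D is listed earlier → D.
F and J are both available; F is listed earlier → F.
That leaves J as the only ready step → J.
Next only B has its prerequisites met → B.
That leaves C as the only ready step → C.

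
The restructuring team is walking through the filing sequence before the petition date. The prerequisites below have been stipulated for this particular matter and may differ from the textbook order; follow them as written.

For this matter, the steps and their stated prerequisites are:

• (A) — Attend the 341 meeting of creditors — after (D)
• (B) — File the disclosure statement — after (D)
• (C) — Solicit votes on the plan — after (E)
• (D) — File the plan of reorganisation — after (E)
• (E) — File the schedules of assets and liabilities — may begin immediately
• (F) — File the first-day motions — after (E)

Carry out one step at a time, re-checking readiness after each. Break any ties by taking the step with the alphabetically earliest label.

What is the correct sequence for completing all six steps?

Only (E) has no prerequisites, so it is first.
Ready: (C), (D) and (F). (C) has the earlier label → (C).
Now (D) and (F) have their prerequisites met. (D) has the earlier label, so (D) next.
(A) and (B) now also ready, so the ready set is {(A), (B), (F)}; (A) has the earlier label → (A).
(B) and (F) are both available; (B) has the earlier label → (B).
(F) needed (E), now all done → (F).

(E) (C) (D) (A) (B) (F)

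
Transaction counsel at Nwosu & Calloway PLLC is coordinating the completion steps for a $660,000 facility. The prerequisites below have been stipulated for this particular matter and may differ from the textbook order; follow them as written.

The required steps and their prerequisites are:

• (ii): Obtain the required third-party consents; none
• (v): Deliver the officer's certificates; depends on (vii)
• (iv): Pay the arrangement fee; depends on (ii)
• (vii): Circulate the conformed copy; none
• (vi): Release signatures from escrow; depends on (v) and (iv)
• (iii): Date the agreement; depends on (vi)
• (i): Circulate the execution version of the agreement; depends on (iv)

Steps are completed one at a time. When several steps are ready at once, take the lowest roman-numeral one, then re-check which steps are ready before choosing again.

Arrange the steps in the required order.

(ii), (iv), (i), (vii), (v), (vi), (iii)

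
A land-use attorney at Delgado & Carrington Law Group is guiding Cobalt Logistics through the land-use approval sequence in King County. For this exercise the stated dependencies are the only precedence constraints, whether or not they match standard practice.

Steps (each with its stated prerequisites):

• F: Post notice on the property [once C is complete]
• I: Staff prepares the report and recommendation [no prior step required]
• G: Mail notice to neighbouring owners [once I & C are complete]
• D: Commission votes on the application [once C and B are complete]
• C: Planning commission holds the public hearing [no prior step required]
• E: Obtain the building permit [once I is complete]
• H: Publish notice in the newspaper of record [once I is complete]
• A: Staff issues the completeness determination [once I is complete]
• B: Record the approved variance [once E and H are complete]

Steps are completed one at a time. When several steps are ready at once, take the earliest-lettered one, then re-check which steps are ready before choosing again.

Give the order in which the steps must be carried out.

C, F, I, A, E, G, H, B, D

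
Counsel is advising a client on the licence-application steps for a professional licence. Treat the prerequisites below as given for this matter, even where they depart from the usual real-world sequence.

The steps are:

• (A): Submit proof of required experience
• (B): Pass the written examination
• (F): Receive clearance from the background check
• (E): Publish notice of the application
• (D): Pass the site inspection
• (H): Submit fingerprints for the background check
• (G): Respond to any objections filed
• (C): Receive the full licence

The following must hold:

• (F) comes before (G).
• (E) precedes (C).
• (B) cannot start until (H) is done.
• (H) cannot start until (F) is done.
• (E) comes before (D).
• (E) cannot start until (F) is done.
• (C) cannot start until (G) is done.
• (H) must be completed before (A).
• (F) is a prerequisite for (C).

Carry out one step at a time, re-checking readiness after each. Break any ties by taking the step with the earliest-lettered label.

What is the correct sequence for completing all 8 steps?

(F) → (E) → (D) → (G) → (C) → (H) → (A) → (B)

(F) has no prerequisites → (F) first.
Now (E), (G) and (H) have their prerequisites met. (E) has the earlier label, so (E) next.
Now (D), (G) and (H) have their prerequisites met. (D) has the earlier label, so (D) next.
Now (G) and (H) have their prerequisites met. (G) has the earlier label, so (G) next.
(C) now also ready, so the ready set is {(C), (H)}; (C) has the earlier label → (C).
That leaves (H) as the only ready step → (H).
(A) and (B) are both available; (A) has the earlier label → (A).
That leaves (B) as the only ready step → (B).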